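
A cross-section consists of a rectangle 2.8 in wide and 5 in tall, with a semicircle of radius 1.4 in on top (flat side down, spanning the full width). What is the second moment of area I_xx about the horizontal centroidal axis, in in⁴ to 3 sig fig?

Split into non-overlapping primitives; take the origin at the lower-left of the bounding box.
Rectangular body: 2.8 × 5, A = 14 in², y = 2.5 in, Ī = 29.167 in⁴.
Semicircular cap: semicircle r = 1.4, A = 3.0788 in², y = 5.5942 in, Ī = 0.42164 in⁴.
Centroid: ȳ = ΣA·y / ΣA = 3.0578 in.
Transfer each piece to the horizontal centroidal axis using Ī + A·d² with d = y − 3.0578:
  rectangular body: d = -0.55778 in → contributes +33.522 in⁴
  semicircular cap: d = 2.5364 in → contributes +20.228 in⁴
Total I = 53.751 in⁴.

I_xx ≈ 53.8 in⁴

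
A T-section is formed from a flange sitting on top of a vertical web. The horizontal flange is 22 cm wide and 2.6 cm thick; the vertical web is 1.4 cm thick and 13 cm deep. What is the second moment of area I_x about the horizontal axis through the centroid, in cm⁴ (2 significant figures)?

Break the section into simple shapes (no overlaps), measuring from the bottom-left corner of the bounding box.
Flange: 22 × 2.6, A = 57.2 cm², y = 14.3 cm, Ī = 32.22 cm⁴.
Web: 1.4 × 13, A = 18.2 cm², y = 6.5 cm, Ī = 256.3 cm⁴.
Centroid: ȳ = ΣA·y / ΣA = 12.42 cm.
Transfer each piece to the horizontal axis through the centroid using Ī + A·d² with d = y − 12.42:
  flange: d = 1.883 cm → contributes +235 cm⁴
  web: d = -5.917 cm → contributes +893.6 cm⁴
Total I = 1 129 cm⁴.

I_x ≈ 1100 cm⁴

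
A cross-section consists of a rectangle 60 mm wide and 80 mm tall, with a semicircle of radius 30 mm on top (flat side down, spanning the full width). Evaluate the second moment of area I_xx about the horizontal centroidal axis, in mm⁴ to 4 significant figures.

I_xx ≈ 5.686 × 10⁶ mm⁴

Treat the section as a set of non-overlapping primitives; coordinates are from the bounding-box lower-left.
Rectangular body: 60 × 80, A = 4 800 mm², y = 40 mm, Ī = 2 560 000 mm⁴.
Semicircular cap: semicircle r = 30, A = 1413.72 mm², y = 92.7324 mm, Ī = 88903.1 mm⁴.
Centroid: ȳ = ΣA·y / ΣA = 51.9974 mm.
Transfer each piece to the horizontal centroidal axis using Ī + A·d² with d = y − 51.9974:
  rectangular body: d = -11.9974 mm → contributes +3 250 905 mm⁴
  semicircular cap: d = 40.735 mm → contributes +2 434 735 mm⁴
Total I = 5 685 640 mm⁴.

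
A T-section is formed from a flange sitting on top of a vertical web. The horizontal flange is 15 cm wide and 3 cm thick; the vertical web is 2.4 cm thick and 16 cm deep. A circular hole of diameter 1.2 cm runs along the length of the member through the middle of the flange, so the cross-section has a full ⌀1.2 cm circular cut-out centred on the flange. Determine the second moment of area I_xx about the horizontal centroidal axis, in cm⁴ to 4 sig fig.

I_xx ≈ 2701 cm⁴

Treat the section as a set of non-overlapping primitives; coordinates are from the bounding-box lower-left.
Flange: 15 × 3, A = 45 cm², y = 17.5 cm, Ī = 33.75 cm⁴.
Web: 2.4 × 16, A = 38.4 cm², y = 8 cm, Ī = 819.2 cm⁴.
Hole (subtracted): ⌀1.2, A = 1.13097 cm², y = 17.5 cm, Ī = 0.101788 cm⁴.
Centroid: ȳ = ΣA·y / ΣA = 13.0658 cm.
Transfer each piece to the horizontal centroidal axis using Ī + A·d² with d = y − 13.0658:
  flange: d = 4.43423 cm → contributes +918.559 cm⁴
  web: d = -5.06577 cm → contributes +1804.62 cm⁴
  hole: d = 4.43423 cm → contributes −22.3395 cm⁴
Total I = 2700.84 cm⁴.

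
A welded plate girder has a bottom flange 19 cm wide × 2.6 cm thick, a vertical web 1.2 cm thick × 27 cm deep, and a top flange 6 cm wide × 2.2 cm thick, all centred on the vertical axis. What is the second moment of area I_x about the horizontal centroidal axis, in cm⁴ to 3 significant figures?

I_x ≈ 1.26 × 10⁴ cm⁴

Treat the section as a set of non-overlapping primitives; coordinates are from the bounding-box lower-left.
Bottom plate: 19 × 2.6, A = 49.4 cm², y = 1.3 cm, Ī = 27.829 cm⁴.
Web plate: 1.2 × 27, A = 32.4 cm², y = 16.1 cm, Ī = 1968.3 cm⁴.
Top plate: 6 × 2.2, A = 13.2 cm², y = 30.7 cm, Ī = 5.324 cm⁴.
Centroid: ȳ = ΣA·y / ΣA = 10.433 cm.
Transfer each piece to the horizontal centroidal axis using Ī + A·d² with d = y − 10.433:
  bottom plate: d = -9.1326 cm → contributes +4 148 cm⁴
  web plate: d = 5.6674 cm → contributes +3 009 cm⁴
  top plate: d = 20.267 cm → contributes +5427.4 cm⁴
Total I = 12 584 cm⁴.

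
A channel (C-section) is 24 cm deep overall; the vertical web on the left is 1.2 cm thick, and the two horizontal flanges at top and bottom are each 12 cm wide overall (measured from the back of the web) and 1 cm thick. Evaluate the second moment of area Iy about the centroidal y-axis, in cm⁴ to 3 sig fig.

Iy ≈ 658 cm⁴

Decompose the section into non-overlapping parts with the origin at the bottom-left of its bounding rectangle.
Web: 1.2 × 24, A = 28.8 cm², x = 0.6 cm, Ī = 3.456 cm⁴.
Top flange (beyond web): 10.8 × 1, A = 10.8 cm², x = 6.6 cm, Ī = 104.98 cm⁴.
Bottom flange (beyond web): 10.8 × 1, A = 10.8 cm², x = 6.6 cm, Ī = 104.98 cm⁴.
Centroid: x̄ = ΣA·x / ΣA = 3.1714 cm.
Transfer each piece to the centroidal y-axis using Ī + A·d² with d = x − 3.1714:
  web: d = -2.5714 cm → contributes +193.89 cm⁴
  top flange (beyond web): d = 3.4286 cm → contributes +231.93 cm⁴
  bottom flange (beyond web): d = 3.4286 cm → contributes +231.93 cm⁴
Total I = 657.75 cm⁴.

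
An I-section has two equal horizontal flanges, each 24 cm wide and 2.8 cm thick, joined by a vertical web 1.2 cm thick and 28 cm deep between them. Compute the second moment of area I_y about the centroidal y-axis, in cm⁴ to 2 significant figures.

Treat the section as a set of non-overlapping primitives; coordinates are from the bounding-box lower-left.
Bottom flange: 24 × 2.8, A = 67.2 cm², x = 12 cm, Ī = 3 226 cm⁴.
Web: 1.2 × 28, A = 33.6 cm², x = 12 cm, Ī = 4.032 cm⁴.
Top flange: 24 × 2.8, A = 67.2 cm², x = 12 cm, Ī = 3 226 cm⁴.
By symmetry the centroid is at mid-width, x̄ = 12 cm.
All pieces are centred on the centroidal y-axis, so I = ΣĪ = 6 455 cm⁴.

I_y ≈ 6500 cm⁴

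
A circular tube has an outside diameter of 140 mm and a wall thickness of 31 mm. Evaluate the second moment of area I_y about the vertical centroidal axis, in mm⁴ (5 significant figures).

Break the section into simple shapes (no overlaps), measuring from the bottom-left corner of the bounding box.
Outer circle: ⌀140, A = 15393.8 mm², x = 70 mm, Ī = 18 857 410 mm⁴.
Bore (subtracted): ⌀78, A = 4778.362 mm², x = 70 mm, Ī = 1 816 972 mm⁴.
By symmetry the centroid is at mid-width, x̄ = 70 mm.
All pieces are centred on the vertical centroidal axis, so I = ΣĪ (holes subtracted) = 17 040 438 mm⁴.

I_y ≈ 1.7040 × 10⁷ mm⁴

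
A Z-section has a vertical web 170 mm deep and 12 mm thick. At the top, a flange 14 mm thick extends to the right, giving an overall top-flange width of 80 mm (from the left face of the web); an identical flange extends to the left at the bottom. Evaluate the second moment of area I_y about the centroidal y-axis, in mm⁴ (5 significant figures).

Break the section into simple shapes (no overlaps), measuring from the bottom-left corner of the bounding box.
Web: 12 × 170, A = 2 040 mm², x = 74 mm, Ī = 24 480 mm⁴.
Top flange (beyond web): 68 × 14, A = 952 mm², x = 114 mm, Ī = 366837.3 mm⁴.
Bottom flange (beyond web): 68 × 14, A = 952 mm², x = 34 mm, Ī = 366837.3 mm⁴.
Centroid: x̄ = ΣA·x / ΣA = 74 mm.
Transfer each piece to the centroidal y-axis using Ī + A·d² with d = x − 74:
  web: d = 0 mm → contributes +24 480 mm⁴
  top flange (beyond web): d = 40 mm → contributes +1 890 037 mm⁴
  bottom flange (beyond web): d = -40 mm → contributes +1 890 037 mm⁴
Total I = 3 804 555 mm⁴.

I_y ≈ 3.8046 × 10⁶ mm⁴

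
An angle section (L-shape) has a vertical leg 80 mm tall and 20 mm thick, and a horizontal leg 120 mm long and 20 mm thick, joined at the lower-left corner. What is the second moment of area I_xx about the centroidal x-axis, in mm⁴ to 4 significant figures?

Split into non-overlapping primitives; take the origin at the lower-left of the bounding box.
Vertical leg: 20 × 80, A = 1 600 mm², y = 40 mm, Ī = 853 333 mm⁴.
Horizontal leg (remainder): 100 × 20, A = 2 000 mm², y = 10 mm, Ī = 66666.7 mm⁴.
Centroid: ȳ = ΣA·y / ΣA = 23.3333 mm.
Transfer each piece to the centroidal x-axis using Ī + A·d² with d = y − 23.3333:
  vertical leg: d = 16.6667 mm → contributes +1 297 778 mm⁴
  horizontal leg (remainder): d = -13.3333 mm → contributes +422 222 mm⁴
Total I = 1 720 000 mm⁴.

I_xx ≈ 1.720 × 10⁶ mm⁴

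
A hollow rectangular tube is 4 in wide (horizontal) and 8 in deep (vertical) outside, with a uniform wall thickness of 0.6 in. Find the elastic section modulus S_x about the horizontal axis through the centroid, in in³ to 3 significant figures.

Decompose the section into non-overlapping parts with the origin at the bottom-left of its bounding rectangle.
Outer rectangle: 4 × 8, A = 32 in², y = 4 in, Ī = 170.67 in⁴.
Inner void (subtracted): 2.8 × 6.8, A = 19.04 in², y = 4 in, Ī = 73.367 in⁴.
By symmetry the centroid is at mid-height, ȳ = 4 in.
All pieces are centred on the horizontal axis through the centroid, so I = ΣĪ (holes subtracted) = 97.299 in⁴.
Extreme fibre distance c = 4 in; S = I/c = 24.325 in³.

S_x ≈ 24.3 in³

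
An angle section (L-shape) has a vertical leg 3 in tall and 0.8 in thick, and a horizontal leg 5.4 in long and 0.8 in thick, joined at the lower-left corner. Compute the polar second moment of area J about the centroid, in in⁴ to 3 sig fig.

Decompose the section into non-overlapping parts with the origin at the bottom-left of its bounding rectangle.
Vertical leg: 0.8 × 3, A = 2.4 in², y = 1.5 in, Ī = 1.8 in⁴.
Horizontal leg (remainder): 4.6 × 0.8, A = 3.68 in², y = 0.4 in, Ī = 0.19627 in⁴.
Centroid: ȳ = ΣA·y / ΣA = 0.83421 in.
Transfer each piece to the centroidal x-axis using Ī + A·d² with d = y − 0.83421:
  vertical leg: d = 0.66579 in → contributes +2.8639 in⁴
  horizontal leg (remainder): d = -0.43421 in → contributes +0.89009 in⁴
Total I = 3.754 in⁴.
For the y-axis: x̄ = 2.0342 in.
Repeating about the centroidal y-axis gives I_y = 17.207 in⁴.
Polar second moment: J = I_x + I_y = 20.961 in⁴.

J ≈ 21.0 in⁴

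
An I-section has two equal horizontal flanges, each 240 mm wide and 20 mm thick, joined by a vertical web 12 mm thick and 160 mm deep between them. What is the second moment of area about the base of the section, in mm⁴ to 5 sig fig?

Decompose the section into non-overlapping parts with the origin at the bottom-left of its bounding rectangle.
Bottom flange: 240 × 20, A = 4 800 mm², y = 10 mm, Ī = 160 000 mm⁴.
Web: 12 × 160, A = 1 920 mm², y = 100 mm, Ī = 4 096 000 mm⁴.
Top flange: 240 × 20, A = 4 800 mm², y = 190 mm, Ī = 160 000 mm⁴.
Transfer each piece to the base of the section using Ī + A·d² with d = y − 0:
  bottom flange: d = 10 mm → contributes +640 000 mm⁴
  web: d = 100 mm → contributes +23 296 000 mm⁴
  top flange: d = 190 mm → contributes +173 440 000 mm⁴
Total I = 197 376 000 mm⁴.

I_base ≈ 1.9738 × 10⁸ mm⁴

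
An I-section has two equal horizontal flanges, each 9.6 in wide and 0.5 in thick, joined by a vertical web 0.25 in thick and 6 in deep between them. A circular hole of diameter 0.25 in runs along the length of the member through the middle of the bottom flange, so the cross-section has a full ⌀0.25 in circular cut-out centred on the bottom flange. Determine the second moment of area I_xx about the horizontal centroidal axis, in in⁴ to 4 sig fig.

I_xx ≈ 105.6 in⁴

Decompose the section into non-overlapping parts with the origin at the bottom-left of its bounding rectangle.
Bottom flange: 9.6 × 0.5, A = 4.8 in², y = 0.25 in, Ī = 0.1 in⁴.
Web: 0.25 × 6, A = 1.5 in², y = 3.5 in, Ī = 4.5 in⁴.
Top flange: 9.6 × 0.5, A = 4.8 in², y = 6.75 in, Ī = 0.1 in⁴.
Hole (subtracted): ⌀0.25, A = 0.0490874 in², y = 0.25 in, Ī = 0.000191748 in⁴.
Centroid: ȳ = ΣA·y / ΣA = 3.51444 in.
Transfer each piece to the horizontal centroidal axis using Ī + A·d² with d = y − 3.51444:
  bottom flange: d = -3.26444 in → contributes +51.2514 in⁴
  web: d = -0.0144363 in → contributes +4.50031 in⁴
  top flange: d = 3.23556 in → contributes +50.3506 in⁴
  hole: d = -3.26444 in → contributes −0.523294 in⁴
Total I = 105.579 in⁴.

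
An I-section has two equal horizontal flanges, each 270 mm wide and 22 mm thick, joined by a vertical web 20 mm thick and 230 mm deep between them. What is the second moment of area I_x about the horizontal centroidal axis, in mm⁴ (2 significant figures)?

Break the section into simple shapes (no overlaps), measuring from the bottom-left corner of the bounding box.
Bottom flange: 270 × 22, A = 5 940 mm², y = 11 mm, Ī = 239 580 mm⁴.
Web: 20 × 230, A = 4 600 mm², y = 137 mm, Ī = 20 278 333 mm⁴.
Top flange: 270 × 22, A = 5 940 mm², y = 263 mm, Ī = 239 580 mm⁴.
By symmetry the centroid is at mid-height, ȳ = 137 mm.
Transfer each piece to the horizontal centroidal axis using Ī + A·d² with d = y − 137:
  bottom flange: d = -126 mm → contributes +94 543 020 mm⁴
  web: d = 0 mm → contributes +20 278 333 mm⁴
  top flange: d = 126 mm → contributes +94 543 020 mm⁴
Total I = 209 364 373 mm⁴.

I_x ≈ 2.1 × 10⁸ mm⁴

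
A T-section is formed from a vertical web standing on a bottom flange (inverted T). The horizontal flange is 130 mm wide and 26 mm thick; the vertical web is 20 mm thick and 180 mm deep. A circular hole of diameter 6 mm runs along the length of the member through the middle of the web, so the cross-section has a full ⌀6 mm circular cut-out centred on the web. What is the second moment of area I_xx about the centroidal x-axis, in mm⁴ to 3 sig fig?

Decompose the section into non-overlapping parts with the origin at the bottom-left of its bounding rectangle.
Flange: 130 × 26, A = 3 380 mm², y = 13 mm, Ī = 190 407 mm⁴.
Web: 20 × 180, A = 3 600 mm², y = 116 mm, Ī = 9 720 000 mm⁴.
Hole (subtracted): ⌀6, A = 28.274 mm², y = 116 mm, Ī = 63.617 mm⁴.
Centroid: ȳ = ΣA·y / ΣA = 65.92 mm.
Transfer each piece to the centroidal x-axis using Ī + A·d² with d = y − 65.92:
  flange: d = -52.92 mm → contributes +9 656 311 mm⁴
  web: d = 50.08 mm → contributes +18 748 697 mm⁴
  hole: d = 50.08 mm → contributes −70 975 mm⁴
Total I = 28 334 033 mm⁴.

I_xx ≈ 2.83 × 10⁷ mm⁴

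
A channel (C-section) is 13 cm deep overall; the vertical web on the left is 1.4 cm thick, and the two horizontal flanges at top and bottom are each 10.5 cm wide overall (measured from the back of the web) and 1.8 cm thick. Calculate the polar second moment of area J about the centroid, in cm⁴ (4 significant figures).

J ≈ 1844 cm⁴

Treat the section as a set of non-overlapping primitives; coordinates are from the bounding-box lower-left.
Web: 1.4 × 13, A = 18.2 cm², y = 6.5 cm, Ī = 256.317 cm⁴.
Top flange (beyond web): 9.1 × 1.8, A = 16.38 cm², y = 12.1 cm, Ī = 4.4226 cm⁴.
Bottom flange (beyond web): 9.1 × 1.8, A = 16.38 cm², y = 0.9 cm, Ī = 4.4226 cm⁴.
By symmetry the centroid is at mid-height, ȳ = 6.5 cm.
Transfer each piece to the centroidal x-axis using Ī + A·d² with d = y − 6.5:
  web: d = 0 cm → contributes +256.317 cm⁴
  top flange (beyond web): d = 5.6 cm → contributes +518.099 cm⁴
  bottom flange (beyond web): d = -5.6 cm → contributes +518.099 cm⁴
Total I = 1292.52 cm⁴.
For the y-axis: x̄ = 4.075 cm.
Repeating about the centroidal y-axis gives I_y = 551.525 cm⁴.
Polar second moment: J = I_x + I_y = 1844.04 cm⁴.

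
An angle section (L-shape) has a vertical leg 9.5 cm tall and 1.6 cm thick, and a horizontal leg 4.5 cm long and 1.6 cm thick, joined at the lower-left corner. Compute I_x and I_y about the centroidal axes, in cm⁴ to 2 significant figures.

I_x ≈ 170 cm⁴, I_y ≈ 24 cm⁴

Treat the section as a set of non-overlapping primitives; coordinates are from the bounding-box lower-left.
Vertical leg: 1.6 × 9.5, A = 15.2 cm², y = 4.75 cm, Ī = 114.3 cm⁴.
Horizontal leg (remainder): 2.9 × 1.6, A = 4.64 cm², y = 0.8 cm, Ī = 0.9899 cm⁴.
Centroid: ȳ = ΣA·y / ΣA = 3.826 cm.
Transfer each piece to the centroidal x-axis using Ī + A·d² with d = y − 3.826:
  vertical leg: d = 0.9238 cm → contributes +127.3 cm⁴
  horizontal leg (remainder): d = -3.026 cm → contributes +43.48 cm⁴
Total I = 170.8 cm⁴.
For the y-axis: x̄ = 1.326 cm.
Repeating about the centroidal y-axis gives I_y = 24.49 cm⁴.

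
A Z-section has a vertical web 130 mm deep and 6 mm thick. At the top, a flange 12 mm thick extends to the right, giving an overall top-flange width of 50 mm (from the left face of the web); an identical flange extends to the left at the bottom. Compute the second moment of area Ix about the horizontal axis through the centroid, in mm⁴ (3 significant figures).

Ix ≈ 4.79 × 10⁶ mm⁴

Decompose the section into non-overlapping parts with the origin at the bottom-left of its bounding rectangle.
Web: 6 × 130, A = 780 mm², y = 65 mm, Ī = 1 098 500 mm⁴.
Top flange (beyond web): 44 × 12, A = 528 mm², y = 124 mm, Ī = 6 336 mm⁴.
Bottom flange (beyond web): 44 × 12, A = 528 mm², y = 6 mm, Ī = 6 336 mm⁴.
Centroid: ȳ = ΣA·y / ΣA = 65 mm.
Transfer each piece to the horizontal axis through the centroid using Ī + A·d² with d = y − 65:
  web: d = 0 mm → contributes +1 098 500 mm⁴
  top flange (beyond web): d = 59 mm → contributes +1 844 304 mm⁴
  bottom flange (beyond web): d = -59 mm → contributes +1 844 304 mm⁴
Total I = 4 787 108 mm⁴.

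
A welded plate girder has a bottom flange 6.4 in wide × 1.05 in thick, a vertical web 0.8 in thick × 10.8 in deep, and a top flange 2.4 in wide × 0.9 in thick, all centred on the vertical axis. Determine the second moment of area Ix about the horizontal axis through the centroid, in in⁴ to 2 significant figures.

Ix ≈ 350 in⁴

Treat the section as a set of non-overlapping primitives; coordinates are from the bounding-box lower-left.
Bottom plate: 6.4 × 1.05, A = 6.72 in², y = 0.525 in, Ī = 0.6174 in⁴.
Web plate: 0.8 × 10.8, A = 8.64 in², y = 6.45 in, Ī = 83.98 in⁴.
Top plate: 2.4 × 0.9, A = 2.16 in², y = 12.3 in, Ī = 0.1458 in⁴.
Centroid: ȳ = ΣA·y / ΣA = 4.899 in.
Transfer each piece to the horizontal axis through the centroid using Ī + A·d² with d = y − 4.899:
  bottom plate: d = -4.374 in → contributes +129.2 in⁴
  web plate: d = 1.551 in → contributes +104.8 in⁴
  top plate: d = 7.401 in → contributes +118.5 in⁴
Total I = 352.4 in⁴.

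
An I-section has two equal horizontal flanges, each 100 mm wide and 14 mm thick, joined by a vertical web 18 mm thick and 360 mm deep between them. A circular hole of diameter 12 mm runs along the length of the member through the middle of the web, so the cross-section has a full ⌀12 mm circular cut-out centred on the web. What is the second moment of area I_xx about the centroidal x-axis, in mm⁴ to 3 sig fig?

I_xx ≈ 1.68 × 10⁸ mm⁴

Break the section into simple shapes (no overlaps), measuring from the bottom-left corner of the bounding box.
Bottom flange: 100 × 14, A = 1 400 mm², y = 7 mm, Ī = 22 867 mm⁴.
Web: 18 × 360, A = 6 480 mm², y = 194 mm, Ī = 69 984 000 mm⁴.
Top flange: 100 × 14, A = 1 400 mm², y = 381 mm, Ī = 22 867 mm⁴.
Hole (subtracted): ⌀12, A = 113.1 mm², y = 194 mm, Ī = 1017.9 mm⁴.
By symmetry the centroid is at mid-height, ȳ = 194 mm.
Transfer each piece to the centroidal x-axis using Ī + A·d² with d = y − 194:
  bottom flange: d = -187 mm → contributes +48 979 467 mm⁴
  web: d = 0 mm → contributes +69 984 000 mm⁴
  top flange: d = 187 mm → contributes +48 979 467 mm⁴
  hole: d = 0 mm → contributes −1017.9 mm⁴
Total I = 167 941 915 mm⁴.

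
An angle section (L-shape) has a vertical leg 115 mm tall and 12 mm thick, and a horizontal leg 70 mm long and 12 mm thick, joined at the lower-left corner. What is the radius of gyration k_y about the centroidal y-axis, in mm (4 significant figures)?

k_y ≈ 19.36 mm

Break the section into simple shapes (no overlaps), measuring from the bottom-left corner of the bounding box.
Vertical leg: 12 × 115, A = 1 380 mm², x = 6 mm, Ī = 16 560 mm⁴.
Horizontal leg (remainder): 58 × 12, A = 696 mm², x = 41 mm, Ī = 195 112 mm⁴.
Centroid: x̄ = ΣA·x / ΣA = 17.7341 mm.
Transfer each piece to the centroidal y-axis using Ī + A·d² with d = x − 17.7341:
  vertical leg: d = -11.7341 mm → contributes +206 571 mm⁴
  horizontal leg (remainder): d = 23.2659 mm → contributes +571 858 mm⁴
Total I = 778 429 mm⁴.
Radius of gyration: k = √(I/A) = √(778 429 / 2 076) = 19.364 mm.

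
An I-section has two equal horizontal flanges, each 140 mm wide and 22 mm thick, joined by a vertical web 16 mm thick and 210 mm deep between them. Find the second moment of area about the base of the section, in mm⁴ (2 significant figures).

Decompose the section into non-overlapping parts with the origin at the bottom-left of its bounding rectangle.
Bottom flange: 140 × 22, A = 3 080 mm², y = 11 mm, Ī = 124 227 mm⁴.
Web: 16 × 210, A = 3 360 mm², y = 127 mm, Ī = 12 348 000 mm⁴.
Top flange: 140 × 22, A = 3 080 mm², y = 243 mm, Ī = 124 227 mm⁴.
Transfer each piece to the base of the section using Ī + A·d² with d = y − 0:
  bottom flange: d = 11 mm → contributes +496 907 mm⁴
  web: d = 127 mm → contributes +66 541 440 mm⁴
  top flange: d = 243 mm → contributes +181 995 147 mm⁴
Total I = 249 033 493 mm⁴.

I_base ≈ 2.5 × 10⁸ mm⁴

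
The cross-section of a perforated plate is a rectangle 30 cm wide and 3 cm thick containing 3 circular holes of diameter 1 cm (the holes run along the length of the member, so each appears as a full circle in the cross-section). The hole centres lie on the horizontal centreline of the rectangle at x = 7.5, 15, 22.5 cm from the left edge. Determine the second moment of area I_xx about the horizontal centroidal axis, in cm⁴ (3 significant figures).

I_xx ≈ 67.4 cm⁴

Treat the section as a set of non-overlapping primitives; coordinates are from the bounding-box lower-left.
Plate: 30 × 3, A = 90 cm², y = 1.5 cm, Ī = 67.5 cm⁴.
Hole 1 (subtracted): ⌀1, A = 0.7854 cm², y = 1.5 cm, Ī = 0.049087 cm⁴.
Hole 2 (subtracted): ⌀1, A = 0.7854 cm², y = 1.5 cm, Ī = 0.049087 cm⁴.
Hole 3 (subtracted): ⌀1, A = 0.7854 cm², y = 1.5 cm, Ī = 0.049087 cm⁴.
By symmetry the centroid is at mid-height, ȳ = 1.5 cm.
All pieces are centred on the horizontal centroidal axis, so I = ΣĪ (holes subtracted) = 67.353 cm⁴.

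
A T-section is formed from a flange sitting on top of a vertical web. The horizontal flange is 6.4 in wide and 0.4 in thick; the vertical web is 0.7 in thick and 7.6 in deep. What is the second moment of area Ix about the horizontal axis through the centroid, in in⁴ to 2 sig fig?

Ix ≈ 53 in⁴

Break the section into simple shapes (no overlaps), measuring from the bottom-left corner of the bounding box.
Flange: 6.4 × 0.4, A = 2.56 in², y = 7.8 in, Ī = 0.03413 in⁴.
Web: 0.7 × 7.6, A = 5.32 in², y = 3.8 in, Ī = 25.61 in⁴.
Centroid: ȳ = ΣA·y / ΣA = 5.099 in.
Transfer each piece to the horizontal axis through the centroid using Ī + A·d² with d = y − 5.099:
  flange: d = 2.701 in → contributes +18.7 in⁴
  web: d = -1.299 in → contributes +34.59 in⁴
Total I = 53.29 in⁴.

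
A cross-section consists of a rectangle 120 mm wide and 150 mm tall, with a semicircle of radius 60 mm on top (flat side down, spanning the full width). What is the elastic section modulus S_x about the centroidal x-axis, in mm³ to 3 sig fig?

S_x ≈ 7.08 × 10⁵ mm³

Split into non-overlapping primitives; take the origin at the lower-left of the bounding box.
Rectangular body: 120 × 150, A = 18 000 mm², y = 75 mm, Ī = 33 750 000 mm⁴.
Semicircular cap: semicircle r = 60, A = 5654.9 mm², y = 175.46 mm, Ī = 1 422 450 mm⁴.
Centroid: ȳ = ΣA·y / ΣA = 99.017 mm.
Transfer each piece to the centroidal x-axis using Ī + A·d² with d = y − 99.017:
  rectangular body: d = -24.017 mm → contributes +44 132 550 mm⁴
  semicircular cap: d = 76.448 mm → contributes +34 471 132 mm⁴
Total I = 78 603 682 mm⁴.
Extreme fibre distance c = 110.98 mm; S = I/c = 708 249 mm³.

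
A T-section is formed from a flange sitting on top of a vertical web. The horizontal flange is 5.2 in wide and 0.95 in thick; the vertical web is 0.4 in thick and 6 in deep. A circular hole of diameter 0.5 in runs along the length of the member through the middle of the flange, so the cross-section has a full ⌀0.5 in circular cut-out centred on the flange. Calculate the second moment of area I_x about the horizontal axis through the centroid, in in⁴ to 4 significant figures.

Break the section into simple shapes (no overlaps), measuring from the bottom-left corner of the bounding box.
Flange: 5.2 × 0.95, A = 4.94 in², y = 6.475 in, Ī = 0.371529 in⁴.
Web: 0.4 × 6, A = 2.4 in², y = 3 in, Ī = 7.2 in⁴.
Hole (subtracted): ⌀0.5, A = 0.19635 in², y = 6.475 in, Ī = 0.00306796 in⁴.
Centroid: ȳ = ΣA·y / ΣA = 5.30753 in.
Transfer each piece to the horizontal axis through the centroid using Ī + A·d² with d = y − 5.30753:
  flange: d = 1.16747 in → contributes +7.10468 in⁴
  web: d = -2.30753 in → contributes +19.9793 in⁴
  hole: d = 1.16747 in → contributes −0.27069 in⁴
Total I = 26.8133 in⁴.

I_x ≈ 26.81 in⁴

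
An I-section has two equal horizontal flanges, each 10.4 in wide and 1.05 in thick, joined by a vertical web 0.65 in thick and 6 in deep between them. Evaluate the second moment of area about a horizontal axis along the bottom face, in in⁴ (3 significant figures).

Break the section into simple shapes (no overlaps), measuring from the bottom-left corner of the bounding box.
Bottom flange: 10.4 × 1.05, A = 10.92 in², y = 0.525 in, Ī = 1.0033 in⁴.
Web: 0.65 × 6, A = 3.9 in², y = 4.05 in, Ī = 11.7 in⁴.
Top flange: 10.4 × 1.05, A = 10.92 in², y = 7.575 in, Ī = 1.0033 in⁴.
Transfer each piece to the base of the section using Ī + A·d² with d = y − 0:
  bottom flange: d = 0.525 in → contributes +4.0131 in⁴
  web: d = 4.05 in → contributes +75.67 in⁴
  top flange: d = 7.575 in → contributes +627.6 in⁴
Total I = 707.28 in⁴.

I_base ≈ 707 in⁴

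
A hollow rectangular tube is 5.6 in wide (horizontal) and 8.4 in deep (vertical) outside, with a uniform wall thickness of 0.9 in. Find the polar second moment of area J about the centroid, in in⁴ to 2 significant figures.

Break the section into simple shapes (no overlaps), measuring from the bottom-left corner of the bounding box.
Outer rectangle: 5.6 × 8.4, A = 47.04 in², y = 4.2 in, Ī = 276.6 in⁴.
Inner void (subtracted): 3.8 × 6.6, A = 25.08 in², y = 4.2 in, Ī = 91.04 in⁴.
By symmetry the centroid is at mid-height, ȳ = 4.2 in.
All pieces are centred on the centroidal x-axis, so I = ΣĪ (holes subtracted) = 185.6 in⁴.
Repeating about the centroidal y-axis gives I_y = 92.75 in⁴.
Polar second moment: J = I_x + I_y = 278.3 in⁴.

J ≈ 280 in⁴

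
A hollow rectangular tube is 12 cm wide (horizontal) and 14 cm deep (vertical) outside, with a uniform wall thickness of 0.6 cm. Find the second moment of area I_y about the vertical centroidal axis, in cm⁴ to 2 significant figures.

I_y ≈ 670 cm⁴

Treat the section as a set of non-overlapping primitives; coordinates are from the bounding-box lower-left.
Outer rectangle: 12 × 14, A = 168 cm², x = 6 cm, Ī = 2 016 cm⁴.
Inner void (subtracted): 10.8 × 12.8, A = 138.2 cm², x = 6 cm, Ī = 1 344 cm⁴.
By symmetry the centroid is at mid-width, x̄ = 6 cm.
All pieces are centred on the vertical centroidal axis, so I = ΣĪ (holes subtracted) = 672.3 cm⁴.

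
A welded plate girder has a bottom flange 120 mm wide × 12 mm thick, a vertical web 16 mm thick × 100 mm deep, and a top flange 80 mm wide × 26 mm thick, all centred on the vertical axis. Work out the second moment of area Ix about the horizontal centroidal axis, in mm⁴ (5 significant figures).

Ix ≈ 1.3743 × 10⁷ mm⁴

Decompose the section into non-overlapping parts with the origin at the bottom-left of its bounding rectangle.
Bottom plate: 120 × 12, A = 1 440 mm², y = 6 mm, Ī = 17 280 mm⁴.
Web plate: 16 × 100, A = 1 600 mm², y = 62 mm, Ī = 1 333 333 mm⁴.
Top plate: 80 × 26, A = 2 080 mm², y = 125 mm, Ī = 117173.3 mm⁴.
Centroid: ȳ = ΣA·y / ΣA = 71.84375 mm.
Transfer each piece to the horizontal centroidal axis using Ī + A·d² with d = y − 71.84375:
  bottom plate: d = -65.84375 mm → contributes +6 260 255 mm⁴
  web plate: d = -9.84375 mm → contributes +1 488 372 mm⁴
  top plate: d = 53.15625 mm → contributes +5 994 394 mm⁴
Total I = 13 743 022 mm⁴.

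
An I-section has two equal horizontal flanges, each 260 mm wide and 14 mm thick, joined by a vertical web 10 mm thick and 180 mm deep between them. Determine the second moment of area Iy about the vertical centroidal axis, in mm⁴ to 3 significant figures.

Decompose the section into non-overlapping parts with the origin at the bottom-left of its bounding rectangle.
Bottom flange: 260 × 14, A = 3 640 mm², x = 130 mm, Ī = 20 505 333 mm⁴.
Web: 10 × 180, A = 1 800 mm², x = 130 mm, Ī = 15 000 mm⁴.
Top flange: 260 × 14, A = 3 640 mm², x = 130 mm, Ī = 20 505 333 mm⁴.
By symmetry the centroid is at mid-width, x̄ = 130 mm.
All pieces are centred on the vertical centroidal axis, so I = ΣĪ = 41 025 667 mm⁴.

Iy ≈ 4.10 × 10⁷ mm⁴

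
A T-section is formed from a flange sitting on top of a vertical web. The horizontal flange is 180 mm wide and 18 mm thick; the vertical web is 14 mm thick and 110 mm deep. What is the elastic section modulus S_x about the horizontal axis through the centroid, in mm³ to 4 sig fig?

Treat the section as a set of non-overlapping primitives; coordinates are from the bounding-box lower-left.
Flange: 180 × 18, A = 3 240 mm², y = 119 mm, Ī = 87 480 mm⁴.
Web: 14 × 110, A = 1 540 mm², y = 55 mm, Ī = 1 552 833 mm⁴.
Centroid: ȳ = ΣA·y / ΣA = 98.3808 mm.
Transfer each piece to the horizontal axis through the centroid using Ī + A·d² with d = y − 98.3808:
  flange: d = 20.6192 mm → contributes +1 464 977 mm⁴
  web: d = -43.3808 mm → contributes +4 450 944 mm⁴
Total I = 5 915 920 mm⁴.
Extreme fibre distance c = 98.3808 mm; S = I/c = 60132.9 mm³.

S_x ≈ 6.013 × 10⁴ mm³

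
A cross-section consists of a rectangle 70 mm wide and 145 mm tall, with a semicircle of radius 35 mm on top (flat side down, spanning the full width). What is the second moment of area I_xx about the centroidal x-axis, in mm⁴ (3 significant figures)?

Treat the section as a set of non-overlapping primitives; coordinates are from the bounding-box lower-left.
Rectangular body: 70 × 145, A = 10 150 mm², y = 72.5 mm, Ī = 17 783 646 mm⁴.
Semicircular cap: semicircle r = 35, A = 1924.2 mm², y = 159.85 mm, Ī = 164 704 mm⁴.
Centroid: ȳ = ΣA·y / ΣA = 86.421 mm.
Transfer each piece to the centroidal x-axis using Ī + A·d² with d = y − 86.421:
  rectangular body: d = -13.921 mm → contributes +19 750 760 mm⁴
  semicircular cap: d = 73.433 mm → contributes +10 540 936 mm⁴
Total I = 30 291 696 mm⁴.

I_xx ≈ 3.03 × 10⁷ mm⁴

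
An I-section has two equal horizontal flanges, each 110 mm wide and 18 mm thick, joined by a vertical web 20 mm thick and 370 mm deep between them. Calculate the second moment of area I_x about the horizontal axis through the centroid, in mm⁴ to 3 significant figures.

Decompose the section into non-overlapping parts with the origin at the bottom-left of its bounding rectangle.
Bottom flange: 110 × 18, A = 1 980 mm², y = 9 mm, Ī = 53 460 mm⁴.
Web: 20 × 370, A = 7 400 mm², y = 203 mm, Ī = 84 421 667 mm⁴.
Top flange: 110 × 18, A = 1 980 mm², y = 397 mm, Ī = 53 460 mm⁴.
By symmetry the centroid is at mid-height, ȳ = 203 mm.
Transfer each piece to the horizontal axis through the centroid using Ī + A·d² with d = y − 203:
  bottom flange: d = -194 mm → contributes +74 572 740 mm⁴
  web: d = 0 mm → contributes +84 421 667 mm⁴
  top flange: d = 194 mm → contributes +74 572 740 mm⁴
Total I = 233 567 147 mm⁴.

I_x ≈ 2.34 × 10⁸ mm⁴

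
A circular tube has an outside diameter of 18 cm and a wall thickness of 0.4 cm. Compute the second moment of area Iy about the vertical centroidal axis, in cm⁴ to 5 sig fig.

Iy ≈ 856.81 cm⁴

Treat the section as a set of non-overlapping primitives; coordinates are from the bounding-box lower-left.
Outer circle: ⌀18, A = 254.469 cm², x = 9 cm, Ī = 5152.997 cm⁴.
Bore (subtracted): ⌀17.2, A = 232.3522 cm², x = 9 cm, Ī = 4296.192 cm⁴.
By symmetry the centroid is at mid-width, x̄ = 9 cm.
All pieces are centred on the vertical centroidal axis, so I = ΣĪ (holes subtracted) = 856.8053 cm⁴.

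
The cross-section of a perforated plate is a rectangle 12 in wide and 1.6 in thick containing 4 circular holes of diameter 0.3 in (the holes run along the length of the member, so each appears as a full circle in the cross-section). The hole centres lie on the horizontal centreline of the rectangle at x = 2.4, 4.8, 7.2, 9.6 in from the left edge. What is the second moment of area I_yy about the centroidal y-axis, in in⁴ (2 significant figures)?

Treat the section as a set of non-overlapping primitives; coordinates are from the bounding-box lower-left.
Plate: 12 × 1.6, A = 19.2 in², x = 6 in, Ī = 230.4 in⁴.
Hole 1 (subtracted): ⌀0.3, A = 0.07069 in², x = 2.4 in, Ī = 0.0003976 in⁴.
Hole 2 (subtracted): ⌀0.3, A = 0.07069 in², x = 4.8 in, Ī = 0.0003976 in⁴.
Hole 3 (subtracted): ⌀0.3, A = 0.07069 in², x = 7.2 in, Ī = 0.0003976 in⁴.
Hole 4 (subtracted): ⌀0.3, A = 0.07069 in², x = 9.6 in, Ī = 0.0003976 in⁴.
By symmetry the centroid is at mid-width, x̄ = 6 in.
Transfer each piece to the centroidal y-axis using Ī + A·d² with d = x − 6:
  plate: d = 0 in → contributes +230.4 in⁴
  hole 1: d = -3.6 in → contributes −0.9165 in⁴
  hole 2: d = -1.2 in → contributes −0.1022 in⁴
  hole 3: d = 1.2 in → contributes −0.1022 in⁴
  hole 4: d = 3.6 in → contributes −0.9165 in⁴
Total I = 228.4 in⁴.

I_yy ≈ 230 in⁴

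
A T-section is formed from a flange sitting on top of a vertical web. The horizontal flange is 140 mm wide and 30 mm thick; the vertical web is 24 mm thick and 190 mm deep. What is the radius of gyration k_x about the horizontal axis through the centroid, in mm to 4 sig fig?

Break the section into simple shapes (no overlaps), measuring from the bottom-left corner of the bounding box.
Flange: 140 × 30, A = 4 200 mm², y = 205 mm, Ī = 315 000 mm⁴.
Web: 24 × 190, A = 4 560 mm², y = 95 mm, Ī = 13 718 000 mm⁴.
Centroid: ȳ = ΣA·y / ΣA = 147.74 mm.
Transfer each piece to the horizontal axis through the centroid using Ī + A·d² with d = y − 147.74:
  flange: d = 57.2603 mm → contributes +14 085 704 mm⁴
  web: d = -52.7397 mm → contributes +26 401 543 mm⁴
Total I = 40 487 247 mm⁴.
Radius of gyration: k = √(I/A) = √(40 487 247 / 8 760) = 67.9841 mm.

k_x ≈ 67.98 mm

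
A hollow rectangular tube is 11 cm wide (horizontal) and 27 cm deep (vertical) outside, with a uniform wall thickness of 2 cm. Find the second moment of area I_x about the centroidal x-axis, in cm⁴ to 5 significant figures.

Treat the section as a set of non-overlapping primitives; coordinates are from the bounding-box lower-left.
Outer rectangle: 11 × 27, A = 297 cm², y = 13.5 cm, Ī = 18042.75 cm⁴.
Inner void (subtracted): 7 × 23, A = 161 cm², y = 13.5 cm, Ī = 7097.417 cm⁴.
By symmetry the centroid is at mid-height, ȳ = 13.5 cm.
All pieces are centred on the centroidal x-axis, so I = ΣĪ (holes subtracted) = 10945.33 cm⁴.

I_x ≈ 1.0945 × 10⁴ cm⁴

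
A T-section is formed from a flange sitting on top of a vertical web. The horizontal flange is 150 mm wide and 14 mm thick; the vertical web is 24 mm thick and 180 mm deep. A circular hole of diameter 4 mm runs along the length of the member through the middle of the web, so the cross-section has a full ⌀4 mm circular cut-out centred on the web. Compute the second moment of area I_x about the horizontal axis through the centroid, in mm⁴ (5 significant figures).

I_x ≈ 2.4981 × 10⁷ mm⁴

Split into non-overlapping primitives; take the origin at the lower-left of the bounding box.
Flange: 150 × 14, A = 2 100 mm², y = 187 mm, Ī = 34 300 mm⁴.
Web: 24 × 180, A = 4 320 mm², y = 90 mm, Ī = 11 664 000 mm⁴.
Hole (subtracted): ⌀4, A = 12.56637 mm², y = 90 mm, Ī = 12.56637 mm⁴.
Centroid: ȳ = ΣA·y / ΣA = 121.7912 mm.
Transfer each piece to the horizontal axis through the centroid using Ī + A·d² with d = y − 121.7912:
  flange: d = 65.2088 mm → contributes +8 963 894 mm⁴
  web: d = -31.7912 mm → contributes +16 030 139 mm⁴
  hole: d = -31.7912 mm → contributes −12713.15 mm⁴
Total I = 24 981 320 mm⁴.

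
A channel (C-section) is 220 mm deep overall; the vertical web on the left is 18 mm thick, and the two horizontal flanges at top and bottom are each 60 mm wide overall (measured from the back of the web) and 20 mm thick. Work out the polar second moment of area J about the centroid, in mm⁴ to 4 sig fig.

J ≈ 3.424 × 10⁷ mm⁴

Break the section into simple shapes (no overlaps), measuring from the bottom-left corner of the bounding box.
Web: 18 × 220, A = 3 960 mm², y = 110 mm, Ī = 15 972 000 mm⁴.
Top flange (beyond web): 42 × 20, A = 840 mm², y = 210 mm, Ī = 28 000 mm⁴.
Bottom flange (beyond web): 42 × 20, A = 840 mm², y = 10 mm, Ī = 28 000 mm⁴.
By symmetry the centroid is at mid-height, ȳ = 110 mm.
Transfer each piece to the centroidal x-axis using Ī + A·d² with d = y − 110:
  web: d = 0 mm → contributes +15 972 000 mm⁴
  top flange (beyond web): d = 100 mm → contributes +8 428 000 mm⁴
  bottom flange (beyond web): d = -100 mm → contributes +8 428 000 mm⁴
Total I = 32 828 000 mm⁴.
For the y-axis: x̄ = 17.9362 mm.
Repeating about the centroidal y-axis gives I_y = 1 415 497 mm⁴.
Polar second moment: J = I_x + I_y = 34 243 497 mm⁴.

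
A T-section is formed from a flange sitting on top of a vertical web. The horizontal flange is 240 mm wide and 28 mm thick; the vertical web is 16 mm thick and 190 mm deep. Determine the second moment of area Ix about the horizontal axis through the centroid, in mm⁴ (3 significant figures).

Break the section into simple shapes (no overlaps), measuring from the bottom-left corner of the bounding box.
Flange: 240 × 28, A = 6 720 mm², y = 204 mm, Ī = 439 040 mm⁴.
Web: 16 × 190, A = 3 040 mm², y = 95 mm, Ī = 9 145 333 mm⁴.
Centroid: ȳ = ΣA·y / ΣA = 170.05 mm.
Transfer each piece to the horizontal axis through the centroid using Ī + A·d² with d = y − 170.05:
  flange: d = 33.951 mm → contributes +8 184 903 mm⁴
  web: d = -75.049 mm → contributes +26 267 767 mm⁴
Total I = 34 452 670 mm⁴.

Ix ≈ 3.45 × 10⁷ mm⁴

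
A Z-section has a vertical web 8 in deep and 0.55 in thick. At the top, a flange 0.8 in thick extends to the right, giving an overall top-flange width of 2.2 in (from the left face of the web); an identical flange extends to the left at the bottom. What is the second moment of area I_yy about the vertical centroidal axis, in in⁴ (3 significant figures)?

I_yy ≈ 3.90 in⁴

Split into non-overlapping primitives; take the origin at the lower-left of the bounding box.
Web: 0.55 × 8, A = 4.4 in², x = 1.925 in, Ī = 0.11092 in⁴.
Top flange (beyond web): 1.65 × 0.8, A = 1.32 in², x = 3.025 in, Ī = 0.29948 in⁴.
Bottom flange (beyond web): 1.65 × 0.8, A = 1.32 in², x = 0.825 in, Ī = 0.29948 in⁴.
Centroid: x̄ = ΣA·x / ΣA = 1.925 in.
Transfer each piece to the vertical centroidal axis using Ī + A·d² with d = x − 1.925:
  web: d = 0 in → contributes +0.11092 in⁴
  top flange (beyond web): d = 1.1 in → contributes +1.8967 in⁴
  bottom flange (beyond web): d = -1.1 in → contributes +1.8967 in⁴
Total I = 3.9043 in⁴.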